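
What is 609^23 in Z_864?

23 in binary is 10111, i.e. 23 = 16 + 4 + 2 + 1.
609^1 ≡ 609 (mod 864)
609^2 ≡ 609^2 = 370881 ≡ 225 (mod 864)
609^4 ≡ 225^2 = 50625 ≡ 513 (mod 864)
609^8 ≡ 513^2 = 263169 ≡ 513 (mod 864)
609^16 ≡ 513^2 = 263169 ≡ 513 (mod 864)
609^23 = 609^16 * 609^4 * 609^2 * 609^1 ≡ 513 * 513 * 225 * 609 (mod 864).
Accumulate the product:
513 * 513 = 263169 ≡ 513
513 * 225 = 115425 ≡ 513
513 * 609 = 312417 ≡ 513

513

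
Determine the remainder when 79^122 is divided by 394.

55

Compute successive squares:
79^1 ≡ 79 (mod 394)
79^2 ≡ 79^2 = 6241 ≡ 331 (mod 394)
79^4 ≡ 331^2 = 109561 ≡ 29 (mod 394)
79^8 ≡ 29^2 = 841 ≡ 53 (mod 394)
79^16 ≡ 53^2 = 2809 ≡ 51 (mod 394)
79^32 ≡ 51^2 = 2601 ≡ 237 (mod 394)
79^64 ≡ 237^2 = 56169 ≡ 221 (mod 394)
79^122 = 79^64 × 79^32 × 79^16 × 79^8 × 79^2 ≡ 221 × 237 × 51 × 53 × 331 (mod 394).
Accumulate the product:
221 × 237 = 52377 ≡ 369
369 × 51 = 18819 ≡ 301
301 × 53 = 15953 ≡ 193
193 × 331 = 63883 ≡ 55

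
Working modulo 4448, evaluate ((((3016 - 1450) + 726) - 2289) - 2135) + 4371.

2239

3016 - 1450 = 1566
1566 + 726 = 2292
2292 - 2289 = 3
3 - 2135 = -2132 ≡ 2316 (mod 4448)
2316 + 4371 = 6687 ≡ 2239 (mod 4448)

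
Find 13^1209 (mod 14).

13

13^1 ≡ 13 (mod 14)
13^2 ≡ 13^2 = 169 ≡ 1 (mod 14)
13^4 ≡ 1^2 = 1 (mod 14)
13^8 ≡ 1^2 = 1 (mod 14)
13^16 ≡ 1^2 = 1 (mod 14)
13^32 ≡ 1^2 = 1 (mod 14)
13^64 ≡ 1^2 = 1 (mod 14)
13^128 ≡ 1^2 = 1 (mod 14)
13^256 ≡ 1^2 = 1 (mod 14)
13^512 ≡ 1^2 = 1 (mod 14)
13^1024 ≡ 1^2 = 1 (mod 14)
13^1209 = 13^1024 · 13^128 · 13^32 · 13^16 · 13^8 · 13^1 ≡ 1 · 1 · 1 · 1 · 1 · 13 (mod 14).
Accumulate the product:
1 · 1 = 1
1 · 1 = 1
1 · 1 = 1
1 · 1 = 1
1 · 13 = 13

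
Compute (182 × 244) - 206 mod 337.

182 × 244 = 44408 ≡ 261 (mod 337)
261 - 206 = 55

55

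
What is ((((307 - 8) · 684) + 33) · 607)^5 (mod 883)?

781

307 - 8 = 299
299 · 684 = 204516 ≡ 543 (mod 883)
543 + 33 = 576
576 · 607 = 349632 ≡ 847 (mod 883)
(847)^5 ≡ 781 (mod 883)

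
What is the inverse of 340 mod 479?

255

479 = 1×340 + 139
340 = 2×139 + 62
139 = 2×62 + 15
62 = 4×15 + 2
15 = 7×2 + 1
2 = 2×1 + 0
gcd(340, 479) = 1, so the inverse exists.
Back-substitute for 1:
1 = 1×15 − 7×2
  = −7×62 + 29×15
  = 29×139 − 65×62
  = −65×340 + 159×139
  = 159×479 − 224×340
So 340⁻¹ ≡ −224 ≡ 255 (mod 479).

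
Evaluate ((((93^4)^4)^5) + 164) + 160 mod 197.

121

(93)^4 ≡ 164 (mod 197)
(164)^4 ≡ 178 (mod 197)
(178)^5 ≡ 191 (mod 197)
191 + 164 = 355 ≡ 158 (mod 197)
158 + 160 = 318 ≡ 121 (mod 197)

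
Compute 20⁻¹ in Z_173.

173 = 8·20 + 13
20 = 1·13 + 7
13 = 1·7 + 6
7 = 1·6 + 1
6 = 6·1 + 0
gcd(20, 173) = 1, so the inverse exists.
Bézout: 1 = −3·173 + 26·20.
So 20⁻¹ ≡ 26 (mod 173).

26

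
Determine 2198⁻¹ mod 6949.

920

By the extended Euclidean algorithm:
6949 = 3×2198 + 355
2198 = 6×355 + 68
355 = 5×68 + 15
68 = 4×15 + 8
15 = 1×8 + 7
8 = 1×7 + 1
7 = 7×1 + 0
gcd(2198, 6949) = 1, so the inverse exists.
Back-substitute for 1:
1 = 1×8 − 1×7
  = −1×15 + 2×8
  = 2×68 − 9×15
  = −9×355 + 47×68
  = 47×2198 − 291×355
  = −291×6949 + 920×2198
So 2198⁻¹ ≡ 920 (mod 6949).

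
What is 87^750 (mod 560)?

449

By square-and-multiply:
750 in binary is 1011101110, i.e. 750 = 512 + 128 + 64 + 32 + 8 + 4 + 2.
87^1 ≡ 87 (mod 560)
87^2 ≡ 87^2 = 7569 ≡ 289 (mod 560)
87^4 ≡ 289^2 = 83521 ≡ 81 (mod 560)
87^8 ≡ 81^2 = 6561 ≡ 401 (mod 560)
87^16 ≡ 401^2 = 160801 ≡ 81 (mod 560)
87^32 ≡ 81^2 = 6561 ≡ 401 (mod 560)
87^64 ≡ 401^2 = 160801 ≡ 81 (mod 560)
87^128 ≡ 81^2 = 6561 ≡ 401 (mod 560)
87^256 ≡ 401^2 = 160801 ≡ 81 (mod 560)
87^512 ≡ 81^2 = 6561 ≡ 401 (mod 560)
87^750 = 87^512 × 87^128 × 87^64 × 87^32 × 87^8 × 87^4 × 87^2 ≡ 401 × 401 × 81 × 401 × 401 × 81 × 289 (mod 560).
Accumulate the product:
401 × 401 = 160801 ≡ 81
81 × 81 = 6561 ≡ 401
401 × 401 = 160801 ≡ 81
81 × 401 = 32481 ≡ 1
1 × 81 = 81
81 × 289 = 23409 ≡ 449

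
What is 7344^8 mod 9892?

9700

By square-and-multiply:
7344^1 ≡ 7344 (mod 9892)
7344^2 ≡ 7344^2 = 53934336 ≡ 3152 (mod 9892)
7344^4 ≡ 3152^2 = 9935104 ≡ 3536 (mod 9892)
7344^8 ≡ 3536^2 = 12503296 ≡ 9700 (mod 9892)
So 7344^8 ≡ 9700 (mod 9892).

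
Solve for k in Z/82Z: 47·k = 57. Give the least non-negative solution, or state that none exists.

71

gcd(47, 82) = 1, so a unique solution mod 82 exists.
47⁻¹ ≡ 7 (mod 82).
k ≡ 7·57 ≡ 71 (mod 82).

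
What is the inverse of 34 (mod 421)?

Run the extended Euclidean algorithm:
421 = 12*34 + 13
34 = 2*13 + 8
13 = 1*8 + 5
8 = 1*5 + 3
5 = 1*3 + 2
3 = 1*2 + 1
2 = 2*1 + 0
gcd(34, 421) = 1, so the inverse exists.
Bézout: 1 = −13*421 + 161*34.
So 34⁻¹ ≡ 161 (mod 421).

161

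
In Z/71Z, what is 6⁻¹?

Run the extended Euclidean algorithm:
71 = 11·6 + 5
6 = 1·5 + 1
5 = 5·1 + 0
gcd(6, 71) = 1, so the inverse exists.
Bézout: 1 = −1·71 + 12·6.
So 6⁻¹ ≡ 12 (mod 71).

12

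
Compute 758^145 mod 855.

145 in binary is 10010001, i.e. 145 = 128 + 16 + 1.
758^1 ≡ 758 (mod 855)
758^2 ≡ 758^2 = 574564 ≡ 4 (mod 855)
758^4 ≡ 4^2 = 16 (mod 855)
758^8 ≡ 16^2 = 256 (mod 855)
758^16 ≡ 256^2 = 65536 ≡ 556 (mod 855)
758^32 ≡ 556^2 = 309136 ≡ 481 (mod 855)
758^64 ≡ 481^2 = 231361 ≡ 511 (mod 855)
758^128 ≡ 511^2 = 261121 ≡ 346 (mod 855)
758^145 = 758^128 × 758^16 × 758^1 ≡ 346 × 556 × 758 (mod 855).
Accumulate the product:
346 × 556 = 192376 ≡ 1
1 × 758 = 758

758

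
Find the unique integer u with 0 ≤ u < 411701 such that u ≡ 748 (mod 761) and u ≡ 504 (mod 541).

269381

761⁻¹ mod 541: 761*391 ≡ 1 (mod 541), so 761⁻¹ ≡ 391.
u = 748 + 761*((504 − 748)*391 mod 541) = 748 + 761*353 = 269381.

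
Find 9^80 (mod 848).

81

9^1 ≡ 9 (mod 848)
9^2 ≡ 9^2 = 81 (mod 848)
9^4 ≡ 81^2 = 6561 ≡ 625 (mod 848)
9^8 ≡ 625^2 = 390625 ≡ 545 (mod 848)
9^16 ≡ 545^2 = 297025 ≡ 225 (mod 848)
9^32 ≡ 225^2 = 50625 ≡ 593 (mod 848)
9^64 ≡ 593^2 = 351649 ≡ 577 (mod 848)
9^80 = 9^64 * 9^16 ≡ 577 * 225 (mod 848).
577 * 225 = 129825 ≡ 81 (mod 848).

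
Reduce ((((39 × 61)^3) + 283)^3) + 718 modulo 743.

330

39 × 61 = 2379 ≡ 150 (mod 743)
(150)^3 ≡ 294 (mod 743)
294 + 283 = 577
(577)^3 ≡ 355 (mod 743)
355 + 718 = 1073 ≡ 330 (mod 743)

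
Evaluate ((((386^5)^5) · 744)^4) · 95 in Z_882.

(386)^5 ≡ 260 (mod 882)
(260)^5 ≡ 512 (mod 882)
512 · 744 = 380928 ≡ 786 (mod 882)
(786)^4 ≡ 702 (mod 882)
702 · 95 = 66690 ≡ 540 (mod 882)

540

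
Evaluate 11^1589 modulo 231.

Using repeated squaring:
1589 in binary is 11000110101, i.e. 1589 = 1024 + 512 + 32 + 16 + 4 + 1.
11^1 ≡ 11 (mod 231)
11^2 ≡ 11^2 = 121 (mod 231)
11^4 ≡ 121^2 = 14641 ≡ 88 (mod 231)
11^8 ≡ 88^2 = 7744 ≡ 121 (mod 231)
11^16 ≡ 121^2 = 14641 ≡ 88 (mod 231)
11^32 ≡ 88^2 = 7744 ≡ 121 (mod 231)
11^64 ≡ 121^2 = 14641 ≡ 88 (mod 231)
11^128 ≡ 88^2 = 7744 ≡ 121 (mod 231)
11^256 ≡ 121^2 = 14641 ≡ 88 (mod 231)
11^512 ≡ 88^2 = 7744 ≡ 121 (mod 231)
11^1024 ≡ 121^2 = 14641 ≡ 88 (mod 231)
11^1589 = 11^1024 × 11^512 × 11^32 × 11^16 × 11^4 × 11^1 ≡ 88 × 121 × 121 × 88 × 88 × 11 (mod 231).
Accumulate the product:
88 × 121 = 10648 ≡ 22
22 × 121 = 2662 ≡ 121
121 × 88 = 10648 ≡ 22
22 × 88 = 1936 ≡ 88
88 × 11 = 968 ≡ 44

44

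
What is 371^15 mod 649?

Compute successive squares:
15 in binary is 1111, i.e. 15 = 8 + 4 + 2 + 1.
371^1 ≡ 371 (mod 649)
371^2 ≡ 371^2 = 137641 ≡ 53 (mod 649)
371^4 ≡ 53^2 = 2809 ≡ 213 (mod 649)
371^8 ≡ 213^2 = 45369 ≡ 588 (mod 649)
371^15 = 371^8 * 371^4 * 371^2 * 371^1 ≡ 588 * 213 * 53 * 371 (mod 649).
Accumulate the product:
588 * 213 = 125244 ≡ 636
636 * 53 = 33708 ≡ 609
609 * 371 = 225939 ≡ 87

87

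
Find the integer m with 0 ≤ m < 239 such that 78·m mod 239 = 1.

Run the extended Euclidean algorithm:
239 = 3·78 + 5
78 = 15·5 + 3
5 = 1·3 + 2
3 = 1·2 + 1
2 = 2·1 + 0
gcd(78, 239) = 1, so the inverse exists.
Bézout: 1 = −31·239 + 95·78.
So 78⁻¹ ≡ 95 (mod 239).

95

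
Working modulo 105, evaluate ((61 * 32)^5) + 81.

61 * 32 = 1952 ≡ 62 (mod 105)
(62)^5 ≡ 62 (mod 105)
62 + 81 = 143 ≡ 38 (mod 105)

38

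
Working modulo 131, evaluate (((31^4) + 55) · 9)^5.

19

(31)^4 ≡ 102 (mod 131)
102 + 55 = 157 ≡ 26 (mod 131)
26 · 9 = 234 ≡ 103 (mod 131)
(103)^5 ≡ 19 (mod 131)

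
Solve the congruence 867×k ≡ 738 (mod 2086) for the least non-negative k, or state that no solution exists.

1264

gcd(867, 2086) = 1, so a unique solution mod 2086 exists.
867⁻¹ ≡ 1203 (mod 2086).
k ≡ 1203×738 ≡ 1264 (mod 2086).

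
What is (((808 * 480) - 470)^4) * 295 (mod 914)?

808 * 480 = 387840 ≡ 304 (mod 914)
304 - 470 = -166 ≡ 748 (mod 914)
(748)^4 ≡ 216 (mod 914)
216 * 295 = 63720 ≡ 654 (mod 914)

654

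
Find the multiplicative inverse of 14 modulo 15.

Apply the Euclidean algorithm and back-substitute:
15 = 1×14 + 1
14 = 14×1 + 0
gcd(14, 15) = 1, so the inverse exists.
Back-substitute for 1:
1 = 1×15 − 1×14
So 14⁻¹ ≡ −1 ≡ 14 (mod 15).

14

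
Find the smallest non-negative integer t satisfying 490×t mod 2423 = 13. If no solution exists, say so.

gcd(490, 2423) = 1, so a unique solution mod 2423 exists.
490⁻¹ ≡ 1795 (mod 2423).
t ≡ 1795×13 ≡ 1528 (mod 2423).

1528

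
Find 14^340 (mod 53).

14^1 ≡ 14 (mod 53)
14^2 ≡ 14^2 = 196 ≡ 37 (mod 53)
14^4 ≡ 37^2 = 1369 ≡ 44 (mod 53)
14^8 ≡ 44^2 = 1936 ≡ 28 (mod 53)
14^16 ≡ 28^2 = 784 ≡ 42 (mod 53)
14^32 ≡ 42^2 = 1764 ≡ 15 (mod 53)
14^64 ≡ 15^2 = 225 ≡ 13 (mod 53)
14^128 ≡ 13^2 = 169 ≡ 10 (mod 53)
14^256 ≡ 10^2 = 100 ≡ 47 (mod 53)
14^340 = 14^256 · 14^64 · 14^16 · 14^4 ≡ 47 · 13 · 42 · 44 (mod 53).
Accumulate the product:
47 · 13 = 611 ≡ 28
28 · 42 = 1176 ≡ 10
10 · 44 = 440 ≡ 16

16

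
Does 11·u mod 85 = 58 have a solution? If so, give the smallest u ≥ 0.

gcd(11, 85) = 1, so a unique solution mod 85 exists.
11⁻¹ ≡ 31 (mod 85).
u ≡ 31·58 ≡ 13 (mod 85).

13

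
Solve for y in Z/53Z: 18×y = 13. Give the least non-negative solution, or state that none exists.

39

gcd(18, 53) = 1, so a unique solution mod 53 exists.
18⁻¹ ≡ 3 (mod 53).
y ≡ 3×13 ≡ 39 (mod 53).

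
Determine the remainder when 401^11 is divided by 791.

By square-and-multiply:
401^1 ≡ 401 (mod 791)
401^2 ≡ 401^2 = 160801 ≡ 228 (mod 791)
401^4 ≡ 228^2 = 51984 ≡ 569 (mod 791)
401^8 ≡ 569^2 = 323761 ≡ 242 (mod 791)
401^11 = 401^8 · 401^2 · 401^1 ≡ 242 · 228 · 401 (mod 791).
Accumulate the product:
242 · 228 = 55176 ≡ 597
597 · 401 = 239397 ≡ 515

515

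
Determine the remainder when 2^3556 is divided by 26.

16

Using repeated squaring:
3556 in binary is 110111100100, i.e. 3556 = 2048 + 1024 + 256 + 128 + 64 + 32 + 4.
2^1 ≡ 2 (mod 26)
2^2 ≡ 2^2 = 4 (mod 26)
2^4 ≡ 4^2 = 16 (mod 26)
2^8 ≡ 16^2 = 256 ≡ 22 (mod 26)
2^16 ≡ 22^2 = 484 ≡ 16 (mod 26)
2^32 ≡ 16^2 = 256 ≡ 22 (mod 26)
2^64 ≡ 22^2 = 484 ≡ 16 (mod 26)
2^128 ≡ 16^2 = 256 ≡ 22 (mod 26)
2^256 ≡ 22^2 = 484 ≡ 16 (mod 26)
2^512 ≡ 16^2 = 256 ≡ 22 (mod 26)
2^1024 ≡ 22^2 = 484 ≡ 16 (mod 26)
2^2048 ≡ 16^2 = 256 ≡ 22 (mod 26)
2^3556 = 2^2048 * 2^1024 * 2^256 * 2^128 * 2^64 * 2^32 * 2^4 ≡ 22 * 16 * 16 * 22 * 16 * 22 * 16 (mod 26).
Accumulate the product:
22 * 16 = 352 ≡ 14
14 * 16 = 224 ≡ 16
16 * 22 = 352 ≡ 14
14 * 16 = 224 ≡ 16
16 * 22 = 352 ≡ 14
14 * 16 = 224 ≡ 16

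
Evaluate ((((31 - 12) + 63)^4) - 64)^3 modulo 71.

31 - 12 = 19
19 + 63 = 82 ≡ 11 (mod 71)
(11)^4 ≡ 15 (mod 71)
15 - 64 = -49 ≡ 22 (mod 71)
(22)^3 ≡ 69 (mod 71)

69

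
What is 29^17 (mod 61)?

21

17 in binary is 10001, i.e. 17 = 16 + 1.
29^1 ≡ 29 (mod 61)
29^2 ≡ 29^2 = 841 ≡ 48 (mod 61)
29^4 ≡ 48^2 = 2304 ≡ 47 (mod 61)
29^8 ≡ 47^2 = 2209 ≡ 13 (mod 61)
29^16 ≡ 13^2 = 169 ≡ 47 (mod 61)
29^17 = 29^16 · 29^1 ≡ 47 · 29 (mod 61).
47 · 29 = 1363 ≡ 21 (mod 61).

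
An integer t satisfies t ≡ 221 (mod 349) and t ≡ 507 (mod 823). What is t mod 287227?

260575

349⁻¹ mod 823: 349·158 ≡ 1 (mod 823), so 349⁻¹ ≡ 158.
t = 221 + 349·((507 − 221)·158 mod 823) = 221 + 349·746 = 260575.
Check: 260575 mod 349 = 221, 260575 mod 823 = 507. ✓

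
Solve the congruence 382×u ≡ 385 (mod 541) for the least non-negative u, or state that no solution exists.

297

gcd(382, 541) = 1, so a unique solution mod 541 exists.
382⁻¹ ≡ 279 (mod 541).
u ≡ 279×385 ≡ 297 (mod 541).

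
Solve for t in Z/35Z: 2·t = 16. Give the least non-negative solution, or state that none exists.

gcd(2, 35) = 1, so a unique solution mod 35 exists.
2⁻¹ ≡ 18 (mod 35).
t ≡ 18·16 ≡ 8 (mod 35).

8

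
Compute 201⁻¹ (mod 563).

549

Run the extended Euclidean algorithm:
563 = 2×201 + 161
201 = 1×161 + 40
161 = 4×40 + 1
40 = 40×1 + 0
gcd(201, 563) = 1, so the inverse exists.
Bézout: 1 = 5×563 − 14×201.
So 201⁻¹ ≡ −14 ≡ 549 (mod 563).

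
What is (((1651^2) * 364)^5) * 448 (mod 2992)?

2032

(1651)^2 ≡ 89 (mod 2992)
89 * 364 = 32396 ≡ 2476 (mod 2992)
(2476)^5 ≡ 1200 (mod 2992)
1200 * 448 = 537600 ≡ 2032 (mod 2992)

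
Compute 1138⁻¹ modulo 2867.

456

Run the extended Euclidean algorithm:
2867 = 2*1138 + 591
1138 = 1*591 + 547
591 = 1*547 + 44
547 = 12*44 + 19
44 = 2*19 + 6
19 = 3*6 + 1
6 = 6*1 + 0
gcd(1138, 2867) = 1, so the inverse exists.
Bézout: 1 = −181*2867 + 456*1138.
So 1138⁻¹ ≡ 456 (mod 2867).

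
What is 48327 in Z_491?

48327 = 98·491 + 209, so 48327 ≡ 209 (mod 491).

209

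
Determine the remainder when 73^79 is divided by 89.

11

Compute successive squares:
79 in binary is 1001111, i.e. 79 = 64 + 8 + 4 + 2 + 1.
73^1 ≡ 73 (mod 89)
73^2 ≡ 73^2 = 5329 ≡ 78 (mod 89)
73^4 ≡ 78^2 = 6084 ≡ 32 (mod 89)
73^8 ≡ 32^2 = 1024 ≡ 45 (mod 89)
73^16 ≡ 45^2 = 2025 ≡ 67 (mod 89)
73^32 ≡ 67^2 = 4489 ≡ 39 (mod 89)
73^64 ≡ 39^2 = 1521 ≡ 8 (mod 89)
73^79 = 73^64 * 73^8 * 73^4 * 73^2 * 73^1 ≡ 8 * 45 * 32 * 78 * 73 (mod 89).
Accumulate the product:
8 * 45 = 360 ≡ 4
4 * 32 = 128 ≡ 39
39 * 78 = 3042 ≡ 16
16 * 73 = 1168 ≡ 11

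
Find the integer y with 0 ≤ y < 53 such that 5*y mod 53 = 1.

32

By the extended Euclidean algorithm:
53 = 10×5 + 3
5 = 1×3 + 2
3 = 1×2 + 1
2 = 2×1 + 0
gcd(5, 53) = 1, so the inverse exists.
Back-substitute for 1:
1 = 1×3 − 1×2
  = −1×5 + 2×3
  = 2×53 − 21×5
So 5⁻¹ ≡ −21 ≡ 32 (mod 53).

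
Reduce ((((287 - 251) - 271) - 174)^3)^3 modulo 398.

125

287 - 251 = 36
36 - 271 = -235 ≡ 163 (mod 398)
163 - 174 = -11 ≡ 387 (mod 398)
(387)^3 ≡ 261 (mod 398)
(261)^3 ≡ 125 (mod 398)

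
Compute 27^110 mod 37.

26

Compute successive squares:
110 in binary is 1101110, i.e. 110 = 64 + 32 + 8 + 4 + 2.
27^1 ≡ 27 (mod 37)
27^2 ≡ 27^2 = 729 ≡ 26 (mod 37)
27^4 ≡ 26^2 = 676 ≡ 10 (mod 37)
27^8 ≡ 10^2 = 100 ≡ 26 (mod 37)
27^16 ≡ 26^2 = 676 ≡ 10 (mod 37)
27^32 ≡ 10^2 = 100 ≡ 26 (mod 37)
27^64 ≡ 26^2 = 676 ≡ 10 (mod 37)
27^110 = 27^64 · 27^32 · 27^8 · 27^4 · 27^2 ≡ 10 · 26 · 26 · 10 · 26 (mod 37).
Accumulate the product:
10 · 26 = 260 ≡ 1
1 · 26 = 26
26 · 10 = 260 ≡ 1
1 · 26 = 26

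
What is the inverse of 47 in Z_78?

5

Apply the Euclidean algorithm and back-substitute:
78 = 1·47 + 31
47 = 1·31 + 16
31 = 1·16 + 15
16 = 1·15 + 1
15 = 15·1 + 0
gcd(47, 78) = 1, so the inverse exists.
Bézout: 1 = −3·78 + 5·47.
So 47⁻¹ ≡ 5 (mod 78).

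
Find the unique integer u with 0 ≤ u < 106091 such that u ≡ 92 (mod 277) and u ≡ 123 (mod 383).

7017

277⁻¹ mod 383: 277·112 ≡ 1 (mod 383), so 277⁻¹ ≡ 112.
u = 92 + 277·((123 − 92)·112 mod 383) = 92 + 277·25 = 7017.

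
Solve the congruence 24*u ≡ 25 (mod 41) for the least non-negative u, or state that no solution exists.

13

gcd(24, 41) = 1, so a unique solution mod 41 exists.
24⁻¹ ≡ 12 (mod 41).
u ≡ 12*25 ≡ 13 (mod 41).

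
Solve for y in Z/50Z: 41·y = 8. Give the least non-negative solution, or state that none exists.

gcd(41, 50) = 1, so a unique solution mod 50 exists.
41⁻¹ ≡ 11 (mod 50).
y ≡ 11·8 ≡ 38 (mod 50).

38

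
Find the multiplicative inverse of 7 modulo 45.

By the extended Euclidean algorithm:
45 = 6·7 + 3
7 = 2·3 + 1
3 = 3·1 + 0
gcd(7, 45) = 1, so the inverse exists.
Bézout: 1 = −2·45 + 13·7.
So 7⁻¹ ≡ 13 (mod 45).

13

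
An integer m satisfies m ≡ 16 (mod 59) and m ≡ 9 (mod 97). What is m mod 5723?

3792

59⁻¹ mod 97: 59×74 ≡ 1 (mod 97), so 59⁻¹ ≡ 74.
m = 16 + 59×((9 − 16)×74 mod 97) = 16 + 59×64 = 3792.
Check: 3792 mod 59 = 16, 3792 mod 97 = 9. ✓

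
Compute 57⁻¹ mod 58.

57

By the extended Euclidean algorithm:
58 = 1·57 + 1
57 = 57·1 + 0
gcd(57, 58) = 1, so the inverse exists.
Back-substitute for 1:
1 = 1·58 − 1·57
So 57⁻¹ ≡ −1 ≡ 57 (mod 58).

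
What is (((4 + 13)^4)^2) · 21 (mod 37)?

4 + 13 = 17
(17)^4 ≡ 12 (mod 37)
(12)^2 ≡ 33 (mod 37)
33 · 21 = 693 ≡ 27 (mod 37)

27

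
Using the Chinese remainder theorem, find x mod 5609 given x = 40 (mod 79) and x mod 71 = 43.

79⁻¹ mod 71: 79·9 ≡ 1 (mod 71), so 79⁻¹ ≡ 9.
x = 40 + 79·((43 − 40)·9 mod 71) = 40 + 79·27 = 2173.

2173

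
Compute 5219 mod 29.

5219 = 179·29 + 28, so 5219 ≡ 28 (mod 29).

28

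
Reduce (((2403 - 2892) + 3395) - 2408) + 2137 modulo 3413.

2403 - 2892 = -489 ≡ 2924 (mod 3413)
2924 + 3395 = 6319 ≡ 2906 (mod 3413)
2906 - 2408 = 498
498 + 2137 = 2635

2635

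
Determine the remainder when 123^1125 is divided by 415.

38

1125 in binary is 10001100101, i.e. 1125 = 1024 + 64 + 32 + 4 + 1.
123^1 ≡ 123 (mod 415)
123^2 ≡ 123^2 = 15129 ≡ 189 (mod 415)
123^4 ≡ 189^2 = 35721 ≡ 31 (mod 415)
123^8 ≡ 31^2 = 961 ≡ 131 (mod 415)
123^16 ≡ 131^2 = 17161 ≡ 146 (mod 415)
123^32 ≡ 146^2 = 21316 ≡ 151 (mod 415)
123^64 ≡ 151^2 = 22801 ≡ 391 (mod 415)
123^128 ≡ 391^2 = 152881 ≡ 161 (mod 415)
123^256 ≡ 161^2 = 25921 ≡ 191 (mod 415)
123^512 ≡ 191^2 = 36481 ≡ 376 (mod 415)
123^1024 ≡ 376^2 = 141376 ≡ 276 (mod 415)
123^1125 = 123^1024 * 123^64 * 123^32 * 123^4 * 123^1 ≡ 276 * 391 * 151 * 31 * 123 (mod 415).
Accumulate the product:
276 * 391 = 107916 ≡ 16
16 * 151 = 2416 ≡ 341
341 * 31 = 10571 ≡ 196
196 * 123 = 24108 ≡ 38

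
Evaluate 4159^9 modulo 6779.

1493

Using repeated squaring:
9 in binary is 1001, i.e. 9 = 8 + 1.
4159^1 ≡ 4159 (mod 6779)
4159^2 ≡ 4159^2 = 17297281 ≡ 4052 (mod 6779)
4159^4 ≡ 4052^2 = 16418704 ≡ 6745 (mod 6779)
4159^8 ≡ 6745^2 = 45495025 ≡ 1156 (mod 6779)
4159^9 = 4159^8 * 4159^1 ≡ 1156 * 4159 (mod 6779).
1156 * 4159 = 4807804 ≡ 1493 (mod 6779).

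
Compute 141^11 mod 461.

Compute successive squares:
11 in binary is 1011, i.e. 11 = 8 + 2 + 1.
141^1 ≡ 141 (mod 461)
141^2 ≡ 141^2 = 19881 ≡ 58 (mod 461)
141^4 ≡ 58^2 = 3364 ≡ 137 (mod 461)
141^8 ≡ 137^2 = 18769 ≡ 329 (mod 461)
141^11 = 141^8 × 141^2 × 141^1 ≡ 329 × 58 × 141 (mod 461).
Accumulate the product:
329 × 58 = 19082 ≡ 181
181 × 141 = 25521 ≡ 166

166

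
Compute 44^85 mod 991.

873

Compute successive squares:
85 in binary is 1010101, i.e. 85 = 64 + 16 + 4 + 1.
44^1 ≡ 44 (mod 991)
44^2 ≡ 44^2 = 1936 ≡ 945 (mod 991)
44^4 ≡ 945^2 = 893025 ≡ 134 (mod 991)
44^8 ≡ 134^2 = 17956 ≡ 118 (mod 991)
44^16 ≡ 118^2 = 13924 ≡ 50 (mod 991)
44^32 ≡ 50^2 = 2500 ≡ 518 (mod 991)
44^64 ≡ 518^2 = 268324 ≡ 754 (mod 991)
44^85 = 44^64 × 44^16 × 44^4 × 44^1 ≡ 754 × 50 × 134 × 44 (mod 991).
Accumulate the product:
754 × 50 = 37700 ≡ 42
42 × 134 = 5628 ≡ 673
673 × 44 = 29612 ≡ 873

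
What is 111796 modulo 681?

112

111796 = 164·681 + 112, so 111796 ≡ 112 (mod 681).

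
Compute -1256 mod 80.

24

-1256 = -16*80 + 24, so -1256 ≡ 24 (mod 80).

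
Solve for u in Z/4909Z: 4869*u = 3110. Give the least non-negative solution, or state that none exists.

gcd(4869, 4909) = 1, so a unique solution mod 4909 exists.
4869⁻¹ ≡ 3559 (mod 4909).
u ≡ 3559*3110 ≡ 3604 (mod 4909).

3604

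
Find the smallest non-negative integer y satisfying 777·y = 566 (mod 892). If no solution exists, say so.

794

gcd(777, 892) = 1, so a unique solution mod 892 exists.
777⁻¹ ≡ 605 (mod 892).
y ≡ 605·566 ≡ 794 (mod 892).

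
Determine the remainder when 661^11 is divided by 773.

751

Compute successive squares:
11 in binary is 1011, i.e. 11 = 8 + 2 + 1.
661^1 ≡ 661 (mod 773)
661^2 ≡ 661^2 = 436921 ≡ 176 (mod 773)
661^4 ≡ 176^2 = 30976 ≡ 56 (mod 773)
661^8 ≡ 56^2 = 3136 ≡ 44 (mod 773)
661^11 = 661^8 × 661^2 × 661^1 ≡ 44 × 176 × 661 (mod 773).
Accumulate the product:
44 × 176 = 7744 ≡ 14
14 × 661 = 9254 ≡ 751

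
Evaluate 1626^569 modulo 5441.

569 in binary is 1000111001, i.e. 569 = 512 + 32 + 16 + 8 + 1.
1626^1 ≡ 1626 (mod 5441)
1626^2 ≡ 1626^2 = 2643876 ≡ 4991 (mod 5441)
1626^4 ≡ 4991^2 = 24910081 ≡ 1183 (mod 5441)
1626^8 ≡ 1183^2 = 1399489 ≡ 1152 (mod 5441)
1626^16 ≡ 1152^2 = 1327104 ≡ 4941 (mod 5441)
1626^32 ≡ 4941^2 = 24413481 ≡ 5155 (mod 5441)
1626^64 ≡ 5155^2 = 26574025 ≡ 181 (mod 5441)
1626^128 ≡ 181^2 = 32761 ≡ 115 (mod 5441)
1626^256 ≡ 115^2 = 13225 ≡ 2343 (mod 5441)
1626^512 ≡ 2343^2 = 5489649 ≡ 5121 (mod 5441)
1626^569 = 1626^512 · 1626^32 · 1626^16 · 1626^8 · 1626^1 ≡ 5121 · 5155 · 4941 · 1152 · 1626 (mod 5441).
Accumulate the product:
5121 · 5155 = 26398755 ≡ 4464
4464 · 4941 = 22056624 ≡ 4251
4251 · 1152 = 4897152 ≡ 252
252 · 1626 = 409752 ≡ 1677

1677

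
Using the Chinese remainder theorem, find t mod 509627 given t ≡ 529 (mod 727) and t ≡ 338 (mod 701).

328406

727⁻¹ mod 701: 727*27 ≡ 1 (mod 701), so 727⁻¹ ≡ 27.
t = 529 + 727*((338 − 529)*27 mod 701) = 529 + 727*451 = 328406.
Check: 328406 mod 727 = 529, 328406 mod 701 = 338. ✓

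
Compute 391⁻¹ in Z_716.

575

Apply the Euclidean algorithm and back-substitute:
716 = 1·391 + 325
391 = 1·325 + 66
325 = 4·66 + 61
66 = 1·61 + 5
61 = 12·5 + 1
5 = 5·1 + 0
gcd(391, 716) = 1, so the inverse exists.
Bézout: 1 = 77·716 − 141·391.
So 391⁻¹ ≡ −141 ≡ 575 (mod 716).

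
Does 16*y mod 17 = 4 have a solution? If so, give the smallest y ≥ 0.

gcd(16, 17) = 1, so a unique solution mod 17 exists.
16⁻¹ ≡ 16 (mod 17).
y ≡ 16*4 ≡ 13 (mod 17).

13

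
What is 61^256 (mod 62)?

By square-and-multiply:
61^1 ≡ 61 (mod 62)
61^2 ≡ 61^2 = 3721 ≡ 1 (mod 62)
61^4 ≡ 1^2 = 1 (mod 62)
61^8 ≡ 1^2 = 1 (mod 62)
61^16 ≡ 1^2 = 1 (mod 62)
61^32 ≡ 1^2 = 1 (mod 62)
61^64 ≡ 1^2 = 1 (mod 62)
61^128 ≡ 1^2 = 1 (mod 62)
61^256 ≡ 1^2 = 1 (mod 62)
So 61^256 ≡ 1 (mod 62).

1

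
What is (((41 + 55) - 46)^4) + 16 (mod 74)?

50

41 + 55 = 96 ≡ 22 (mod 74)
22 - 46 = -24 ≡ 50 (mod 74)
(50)^4 ≡ 34 (mod 74)
34 + 16 = 50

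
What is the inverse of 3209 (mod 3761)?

By the extended Euclidean algorithm:
3761 = 1×3209 + 552
3209 = 5×552 + 449
552 = 1×449 + 103
449 = 4×103 + 37
103 = 2×37 + 29
37 = 1×29 + 8
29 = 3×8 + 5
8 = 1×5 + 3
5 = 1×3 + 2
3 = 1×2 + 1
2 = 2×1 + 0
gcd(3209, 3761) = 1, so the inverse exists.
Back-substitute for 1:
1 = 1×3 − 1×2
  = −1×5 + 2×3
  = 2×8 − 3×5
  = −3×29 + 11×8
  = 11×37 − 14×29
  = −14×103 + 39×37
  = 39×449 − 170×103
  = −170×552 + 209×449
  = 209×3209 − 1215×552
  = −1215×3761 + 1424×3209
So 3209⁻¹ ≡ 1424 (mod 3761).

1424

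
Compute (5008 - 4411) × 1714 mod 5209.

5008 - 4411 = 597
597 × 1714 = 1023258 ≡ 2294 (mod 5209)

2294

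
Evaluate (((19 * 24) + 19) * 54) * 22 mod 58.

18

19 * 24 = 456 ≡ 50 (mod 58)
50 + 19 = 69 ≡ 11 (mod 58)
11 * 54 = 594 ≡ 14 (mod 58)
14 * 22 = 308 ≡ 18 (mod 58)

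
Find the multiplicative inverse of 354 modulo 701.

501

701 = 1×354 + 347
354 = 1×347 + 7
347 = 49×7 + 4
7 = 1×4 + 3
4 = 1×3 + 1
3 = 3×1 + 0
gcd(354, 701) = 1, so the inverse exists.
Back-substitute for 1:
1 = 1×4 − 1×3
  = −1×7 + 2×4
  = 2×347 − 99×7
  = −99×354 + 101×347
  = 101×701 − 200×354
So 354⁻¹ ≡ −200 ≡ 501 (mod 701).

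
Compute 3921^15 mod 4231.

1759

15 in binary is 1111, i.e. 15 = 8 + 4 + 2 + 1.
3921^1 ≡ 3921 (mod 4231)
3921^2 ≡ 3921^2 = 15374241 ≡ 3018 (mod 4231)
3921^4 ≡ 3018^2 = 9108324 ≡ 3212 (mod 4231)
3921^8 ≡ 3212^2 = 10316944 ≡ 1766 (mod 4231)
3921^15 = 3921^8 × 3921^4 × 3921^2 × 3921^1 ≡ 1766 × 3212 × 3018 × 3921 (mod 4231).
Accumulate the product:
1766 × 3212 = 5672392 ≡ 2852
2852 × 3018 = 8607336 ≡ 1482
1482 × 3921 = 5810922 ≡ 1759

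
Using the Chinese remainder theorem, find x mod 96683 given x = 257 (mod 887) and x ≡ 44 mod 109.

65008

887⁻¹ mod 109: 887·80 ≡ 1 (mod 109), so 887⁻¹ ≡ 80.
x = 257 + 887·((44 − 257)·80 mod 109) = 257 + 887·73 = 65008.
Check: 65008 mod 887 = 257, 65008 mod 109 = 44. ✓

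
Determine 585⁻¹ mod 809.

437

By the extended Euclidean algorithm:
809 = 1·585 + 224
585 = 2·224 + 137
224 = 1·137 + 87
137 = 1·87 + 50
87 = 1·50 + 37
50 = 1·37 + 13
37 = 2·13 + 11
13 = 1·11 + 2
11 = 5·2 + 1
2 = 2·1 + 0
gcd(585, 809) = 1, so the inverse exists.
Back-substitute for 1:
1 = 1·11 − 5·2
  = −5·13 + 6·11
  = 6·37 − 17·13
  = −17·50 + 23·37
  = 23·87 − 40·50
  = −40·137 + 63·87
  = 63·224 − 103·137
  = −103·585 + 269·224
  = 269·809 − 372·585
So 585⁻¹ ≡ −372 ≡ 437 (mod 809).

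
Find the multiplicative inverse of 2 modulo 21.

11

21 = 10*2 + 1
2 = 2*1 + 0
gcd(2, 21) = 1, so the inverse exists.
Bézout: 1 = 1*21 − 10*2.
So 2⁻¹ ≡ −10 ≡ 11 (mod 21).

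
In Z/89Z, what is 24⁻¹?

Run the extended Euclidean algorithm:
89 = 3·24 + 17
24 = 1·17 + 7
17 = 2·7 + 3
7 = 2·3 + 1
3 = 3·1 + 0
gcd(24, 89) = 1, so the inverse exists.
Back-substitute for 1:
1 = 1·7 − 2·3
  = −2·17 + 5·7
  = 5·24 − 7·17
  = −7·89 + 26·24
So 24⁻¹ ≡ 26 (mod 89).

26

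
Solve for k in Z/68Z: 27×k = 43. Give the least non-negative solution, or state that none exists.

57

gcd(27, 68) = 1, so a unique solution mod 68 exists.
27⁻¹ ≡ 63 (mod 68).
k ≡ 63×43 ≡ 57 (mod 68).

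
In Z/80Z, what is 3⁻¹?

Apply the Euclidean algorithm and back-substitute:
80 = 26·3 + 2
3 = 1·2 + 1
2 = 2·1 + 0
gcd(3, 80) = 1, so the inverse exists.
Back-substitute for 1:
1 = 1·3 − 1·2
  = −1·80 + 27·3
So 3⁻¹ ≡ 27 (mod 80).

27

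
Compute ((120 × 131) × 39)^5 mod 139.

120 × 131 = 15720 ≡ 13 (mod 139)
13 × 39 = 507 ≡ 90 (mod 139)
(90)^5 ≡ 134 (mod 139)

134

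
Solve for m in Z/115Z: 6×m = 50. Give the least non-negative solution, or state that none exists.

gcd(6, 115) = 1, so a unique solution mod 115 exists.
6⁻¹ ≡ 96 (mod 115).
m ≡ 96×50 ≡ 85 (mod 115).

85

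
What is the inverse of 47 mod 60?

23

By the extended Euclidean algorithm:
60 = 1·47 + 13
47 = 3·13 + 8
13 = 1·8 + 5
8 = 1·5 + 3
5 = 1·3 + 2
3 = 1·2 + 1
2 = 2·1 + 0
gcd(47, 60) = 1, so the inverse exists.
Back-substitute for 1:
1 = 1·3 − 1·2
  = −1·5 + 2·3
  = 2·8 − 3·5
  = −3·13 + 5·8
  = 5·47 − 18·13
  = −18·60 + 23·47
So 47⁻¹ ≡ 23 (mod 60).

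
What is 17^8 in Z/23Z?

18

17^1 ≡ 17 (mod 23)
17^2 ≡ 17^2 = 289 ≡ 13 (mod 23)
17^4 ≡ 13^2 = 169 ≡ 8 (mod 23)
17^8 ≡ 8^2 = 64 ≡ 18 (mod 23)
So 17^8 ≡ 18 (mod 23).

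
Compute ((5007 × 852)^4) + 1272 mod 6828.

2760

5007 × 852 = 4265964 ≡ 5292 (mod 6828)
(5292)^4 ≡ 1488 (mod 6828)
1488 + 1272 = 2760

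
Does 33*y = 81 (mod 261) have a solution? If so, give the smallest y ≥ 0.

gcd(33, 261) = 3, and 3 | 81, so solutions exist.
Divide through by 3: 11*y ≡ 27 (mod 87).
11⁻¹ ≡ 8 (mod 87).
y ≡ 8*27 ≡ 42 (mod 87).
The smallest non-negative solution is y = 42.

42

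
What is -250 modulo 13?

10

-250 = -20·13 + 10, so -250 ≡ 10 (mod 13).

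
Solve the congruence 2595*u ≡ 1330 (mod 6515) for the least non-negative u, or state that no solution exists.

gcd(2595, 6515) = 5, and 5 | 1330, so solutions exist.
Divide through by 5: 519*u mod 1303 = 266.
519⁻¹ ≡ 118 (mod 1303).
u ≡ 118*266 ≡ 116 (mod 1303).
The smallest non-negative solution is u = 116.

116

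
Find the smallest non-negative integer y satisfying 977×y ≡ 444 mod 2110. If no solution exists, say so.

1942

gcd(977, 2110) = 1, so a unique solution mod 2110 exists.
977⁻¹ ≡ 1853 (mod 2110).
y ≡ 1853×444 ≡ 1942 (mod 2110).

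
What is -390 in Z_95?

85

-390 = -5*95 + 85, so -390 ≡ 85 (mod 95).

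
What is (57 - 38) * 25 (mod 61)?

57 - 38 = 19
19 * 25 = 475 ≡ 48 (mod 61)

48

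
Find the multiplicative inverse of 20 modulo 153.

153 = 7×20 + 13
20 = 1×13 + 7
13 = 1×7 + 6
7 = 1×6 + 1
6 = 6×1 + 0
gcd(20, 153) = 1, so the inverse exists.
Back-substitute for 1:
1 = 1×7 − 1×6
  = −1×13 + 2×7
  = 2×20 − 3×13
  = −3×153 + 23×20
So 20⁻¹ ≡ 23 (mod 153).

23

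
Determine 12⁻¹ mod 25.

23

Apply the Euclidean algorithm and back-substitute:
25 = 2×12 + 1
12 = 12×1 + 0
gcd(12, 25) = 1, so the inverse exists.
Back-substitute for 1:
1 = 1×25 − 2×12
So 12⁻¹ ≡ −2 ≡ 23 (mod 25).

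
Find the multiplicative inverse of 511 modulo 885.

Apply the Euclidean algorithm and back-substitute:
885 = 1×511 + 374
511 = 1×374 + 137
374 = 2×137 + 100
137 = 1×100 + 37
100 = 2×37 + 26
37 = 1×26 + 11
26 = 2×11 + 4
11 = 2×4 + 3
4 = 1×3 + 1
3 = 3×1 + 0
gcd(511, 885) = 1, so the inverse exists.
Back-substitute for 1:
1 = 1×4 − 1×3
  = −1×11 + 3×4
  = 3×26 − 7×11
  = −7×37 + 10×26
  = 10×100 − 27×37
  = −27×137 + 37×100
  = 37×374 − 101×137
  = −101×511 + 138×374
  = 138×885 − 239×511
So 511⁻¹ ≡ −239 ≡ 646 (mod 885).

646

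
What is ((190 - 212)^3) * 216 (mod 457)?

113

190 - 212 = -22 ≡ 435 (mod 457)
(435)^3 ≡ 320 (mod 457)
320 * 216 = 69120 ≡ 113 (mod 457)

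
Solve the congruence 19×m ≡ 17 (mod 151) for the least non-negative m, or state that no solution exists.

gcd(19, 151) = 1, so a unique solution mod 151 exists.
19⁻¹ ≡ 8 (mod 151).
m ≡ 8×17 ≡ 136 (mod 151).

136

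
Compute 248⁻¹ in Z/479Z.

479 = 1·248 + 231
248 = 1·231 + 17
231 = 13·17 + 10
17 = 1·10 + 7
10 = 1·7 + 3
7 = 2·3 + 1
3 = 3·1 + 0
gcd(248, 479) = 1, so the inverse exists.
Back-substitute for 1:
1 = 1·7 − 2·3
  = −2·10 + 3·7
  = 3·17 − 5·10
  = −5·231 + 68·17
  = 68·248 − 73·231
  = −73·479 + 141·248
So 248⁻¹ ≡ 141 (mod 479).

141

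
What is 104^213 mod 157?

Using repeated squaring:
213 in binary is 11010101, i.e. 213 = 128 + 64 + 16 + 4 + 1.
104^1 ≡ 104 (mod 157)
104^2 ≡ 104^2 = 10816 ≡ 140 (mod 157)
104^4 ≡ 140^2 = 19600 ≡ 132 (mod 157)
104^8 ≡ 132^2 = 17424 ≡ 154 (mod 157)
104^16 ≡ 154^2 = 23716 ≡ 9 (mod 157)
104^32 ≡ 9^2 = 81 (mod 157)
104^64 ≡ 81^2 = 6561 ≡ 124 (mod 157)
104^128 ≡ 124^2 = 15376 ≡ 147 (mod 157)
104^213 = 104^128 × 104^64 × 104^16 × 104^4 × 104^1 ≡ 147 × 124 × 9 × 132 × 104 (mod 157).
Accumulate the product:
147 × 124 = 18228 ≡ 16
16 × 9 = 144
144 × 132 = 19008 ≡ 11
11 × 104 = 1144 ≡ 45

45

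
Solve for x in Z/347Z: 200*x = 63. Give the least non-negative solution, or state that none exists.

gcd(200, 347) = 1, so a unique solution mod 347 exists.
200⁻¹ ≡ 203 (mod 347).
x ≡ 203*63 ≡ 297 (mod 347).

297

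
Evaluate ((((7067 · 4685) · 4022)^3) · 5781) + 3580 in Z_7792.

3316

7067 · 4685 = 33108895 ≡ 687 (mod 7792)
687 · 4022 = 2763114 ≡ 4746 (mod 7792)
(4746)^3 ≡ 6312 (mod 7792)
6312 · 5781 = 36489672 ≡ 7528 (mod 7792)
7528 + 3580 = 11108 ≡ 3316 (mod 7792)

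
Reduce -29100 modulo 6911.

-29100 = -5*6911 + 5455, so -29100 ≡ 5455 (mod 6911).

5455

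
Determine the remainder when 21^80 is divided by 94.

3

Compute successive squares:
80 in binary is 1010000, i.e. 80 = 64 + 16.
21^1 ≡ 21 (mod 94)
21^2 ≡ 21^2 = 441 ≡ 65 (mod 94)
21^4 ≡ 65^2 = 4225 ≡ 89 (mod 94)
21^8 ≡ 89^2 = 7921 ≡ 25 (mod 94)
21^16 ≡ 25^2 = 625 ≡ 61 (mod 94)
21^32 ≡ 61^2 = 3721 ≡ 55 (mod 94)
21^64 ≡ 55^2 = 3025 ≡ 17 (mod 94)
21^80 = 21^64 × 21^16 ≡ 17 × 61 (mod 94).
17 × 61 = 1037 ≡ 3 (mod 94).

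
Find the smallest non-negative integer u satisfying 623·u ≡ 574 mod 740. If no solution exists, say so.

gcd(623, 740) = 1, so a unique solution mod 740 exists.
623⁻¹ ≡ 487 (mod 740).
u ≡ 487·574 ≡ 558 (mod 740).

558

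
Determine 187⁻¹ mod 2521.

2521 = 13×187 + 90
187 = 2×90 + 7
90 = 12×7 + 6
7 = 1×6 + 1
6 = 6×1 + 0
gcd(187, 2521) = 1, so the inverse exists.
Bézout: 1 = −27×2521 + 364×187.
So 187⁻¹ ≡ 364 (mod 2521).

364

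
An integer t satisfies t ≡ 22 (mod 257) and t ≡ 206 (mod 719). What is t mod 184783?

159105

257⁻¹ mod 719: 257·484 ≡ 1 (mod 719), so 257⁻¹ ≡ 484.
t = 22 + 257·((206 − 22)·484 mod 719) = 22 + 257·619 = 159105.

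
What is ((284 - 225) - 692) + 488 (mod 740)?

595

284 - 225 = 59
59 - 692 = -633 ≡ 107 (mod 740)
107 + 488 = 595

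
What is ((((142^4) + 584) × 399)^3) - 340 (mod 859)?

823

(142)^4 ≡ 721 (mod 859)
721 + 584 = 1305 ≡ 446 (mod 859)
446 × 399 = 177954 ≡ 141 (mod 859)
(141)^3 ≡ 304 (mod 859)
304 - 340 = -36 ≡ 823 (mod 859)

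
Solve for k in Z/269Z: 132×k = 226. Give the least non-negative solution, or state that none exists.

71

gcd(132, 269) = 1, so a unique solution mod 269 exists.
132⁻¹ ≡ 161 (mod 269).
k ≡ 161×226 ≡ 71 (mod 269).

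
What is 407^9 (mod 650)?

207

9 in binary is 1001, i.e. 9 = 8 + 1.
407^1 ≡ 407 (mod 650)
407^2 ≡ 407^2 = 165649 ≡ 549 (mod 650)
407^4 ≡ 549^2 = 301401 ≡ 451 (mod 650)
407^8 ≡ 451^2 = 203401 ≡ 601 (mod 650)
407^9 = 407^8 * 407^1 ≡ 601 * 407 (mod 650).
601 * 407 = 244607 ≡ 207 (mod 650).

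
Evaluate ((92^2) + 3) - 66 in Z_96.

(92)^2 ≡ 16 (mod 96)
16 + 3 = 19
19 - 66 = -47 ≡ 49 (mod 96)

49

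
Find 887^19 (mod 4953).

1238

887^1 ≡ 887 (mod 4953)
887^2 ≡ 887^2 = 786769 ≡ 4195 (mod 4953)
887^4 ≡ 4195^2 = 17598025 ≡ 16 (mod 4953)
887^8 ≡ 16^2 = 256 (mod 4953)
887^16 ≡ 256^2 = 65536 ≡ 1147 (mod 4953)
887^19 = 887^16 · 887^2 · 887^1 ≡ 1147 · 4195 · 887 (mod 4953).
Accumulate the product:
1147 · 4195 = 4811665 ≡ 2302
2302 · 887 = 2041874 ≡ 1238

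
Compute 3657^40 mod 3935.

1451

By square-and-multiply:
40 in binary is 101000, i.e. 40 = 32 + 8.
3657^1 ≡ 3657 (mod 3935)
3657^2 ≡ 3657^2 = 13373649 ≡ 2519 (mod 3935)
3657^4 ≡ 2519^2 = 6345361 ≡ 2141 (mod 3935)
3657^8 ≡ 2141^2 = 4583881 ≡ 3541 (mod 3935)
3657^16 ≡ 3541^2 = 12538681 ≡ 1771 (mod 3935)
3657^32 ≡ 1771^2 = 3136441 ≡ 246 (mod 3935)
3657^40 = 3657^32 * 3657^8 ≡ 246 * 3541 (mod 3935).
246 * 3541 = 871086 ≡ 1451 (mod 3935).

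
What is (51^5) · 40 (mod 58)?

56

(51)^5 ≡ 13 (mod 58)
13 · 40 = 520 ≡ 56 (mod 58)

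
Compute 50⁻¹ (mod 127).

Run the extended Euclidean algorithm:
127 = 2·50 + 27
50 = 1·27 + 23
27 = 1·23 + 4
23 = 5·4 + 3
4 = 1·3 + 1
3 = 3·1 + 0
gcd(50, 127) = 1, so the inverse exists.
Bézout: 1 = 13·127 − 33·50.
So 50⁻¹ ≡ −33 ≡ 94 (mod 127).

94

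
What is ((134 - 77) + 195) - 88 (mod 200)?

134 - 77 = 57
57 + 195 = 252 ≡ 52 (mod 200)
52 - 88 = -36 ≡ 164 (mod 200)

164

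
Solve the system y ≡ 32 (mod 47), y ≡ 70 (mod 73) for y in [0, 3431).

1019

47⁻¹ mod 73: 47*14 ≡ 1 (mod 73), so 47⁻¹ ≡ 14.
y = 32 + 47*((70 − 32)*14 mod 73) = 32 + 47*21 = 1019.
Check: 1019 mod 47 = 32, 1019 mod 73 = 70. ✓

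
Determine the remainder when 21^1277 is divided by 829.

Compute successive squares:
1277 in binary is 10011111101, i.e. 1277 = 1024 + 128 + 64 + 32 + 16 + 8 + 4 + 1.
21^1 ≡ 21 (mod 829)
21^2 ≡ 21^2 = 441 (mod 829)
21^4 ≡ 441^2 = 194481 ≡ 495 (mod 829)
21^8 ≡ 495^2 = 245025 ≡ 470 (mod 829)
21^16 ≡ 470^2 = 220900 ≡ 386 (mod 829)
21^32 ≡ 386^2 = 148996 ≡ 605 (mod 829)
21^64 ≡ 605^2 = 366025 ≡ 436 (mod 829)
21^128 ≡ 436^2 = 190096 ≡ 255 (mod 829)
21^256 ≡ 255^2 = 65025 ≡ 363 (mod 829)
21^512 ≡ 363^2 = 131769 ≡ 787 (mod 829)
21^1024 ≡ 787^2 = 619369 ≡ 106 (mod 829)
21^1277 = 21^1024 · 21^128 · 21^64 · 21^32 · 21^16 · 21^8 · 21^4 · 21^1 ≡ 106 · 255 · 436 · 605 · 386 · 470 · 495 · 21 (mod 829).
Accumulate the product:
106 · 255 = 27030 ≡ 502
502 · 436 = 218872 ≡ 16
16 · 605 = 9680 ≡ 561
561 · 386 = 216546 ≡ 177
177 · 470 = 83190 ≡ 290
290 · 495 = 143550 ≡ 133
133 · 21 = 2793 ≡ 306

306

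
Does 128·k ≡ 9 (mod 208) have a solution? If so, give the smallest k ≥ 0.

no solution

gcd(128, 208) = 16, and 16 does not divide 9.
So the congruence has no solution.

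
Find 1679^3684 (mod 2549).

Compute successive squares:
1679^1 ≡ 1679 (mod 2549)
1679^2 ≡ 1679^2 = 2819041 ≡ 2396 (mod 2549)
1679^4 ≡ 2396^2 = 5740816 ≡ 468 (mod 2549)
1679^8 ≡ 468^2 = 219024 ≡ 2359 (mod 2549)
1679^16 ≡ 2359^2 = 5564881 ≡ 414 (mod 2549)
1679^32 ≡ 414^2 = 171396 ≡ 613 (mod 2549)
1679^64 ≡ 613^2 = 375769 ≡ 1066 (mod 2549)
1679^128 ≡ 1066^2 = 1136356 ≡ 2051 (mod 2549)
1679^256 ≡ 2051^2 = 4206601 ≡ 751 (mod 2549)
1679^512 ≡ 751^2 = 564001 ≡ 672 (mod 2549)
1679^1024 ≡ 672^2 = 451584 ≡ 411 (mod 2549)
1679^2048 ≡ 411^2 = 168921 ≡ 687 (mod 2549)
1679^3684 = 1679^2048 × 1679^1024 × 1679^512 × 1679^64 × 1679^32 × 1679^4 ≡ 687 × 411 × 672 × 1066 × 613 × 468 (mod 2549).
Accumulate the product:
687 × 411 = 282357 ≡ 1967
1967 × 672 = 1321824 ≡ 1442
1442 × 1066 = 1537172 ≡ 125
125 × 613 = 76625 ≡ 155
155 × 468 = 72540 ≡ 1168

1168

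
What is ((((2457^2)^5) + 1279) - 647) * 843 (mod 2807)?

(2457)^2 ≡ 1799 (mod 2807)
(1799)^5 ≡ 1120 (mod 2807)
1120 + 1279 = 2399
2399 - 647 = 1752
1752 * 843 = 1476936 ≡ 454 (mod 2807)

454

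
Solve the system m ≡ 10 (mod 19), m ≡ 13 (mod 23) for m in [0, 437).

19⁻¹ mod 23: 19*17 ≡ 1 (mod 23), so 19⁻¹ ≡ 17.
m = 10 + 19*((13 − 10)*17 mod 23) = 10 + 19*5 = 105.
Check: 105 mod 19 = 10, 105 mod 23 = 13. ✓

105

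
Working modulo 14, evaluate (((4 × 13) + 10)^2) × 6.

4 × 13 = 52 ≡ 10 (mod 14)
10 + 10 = 20 ≡ 6 (mod 14)
(6)^2 ≡ 8 (mod 14)
8 × 6 = 48 ≡ 6 (mod 14)

6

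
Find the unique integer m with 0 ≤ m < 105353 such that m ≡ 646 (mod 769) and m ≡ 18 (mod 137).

95233

769⁻¹ mod 137: 769·31 ≡ 1 (mod 137), so 769⁻¹ ≡ 31.
m = 646 + 769·((18 − 646)·31 mod 137) = 646 + 769·123 = 95233.
Check: 95233 mod 769 = 646, 95233 mod 137 = 18. ✓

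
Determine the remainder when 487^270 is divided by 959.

218

Compute successive squares:
487^1 ≡ 487 (mod 959)
487^2 ≡ 487^2 = 237169 ≡ 296 (mod 959)
487^4 ≡ 296^2 = 87616 ≡ 347 (mod 959)
487^8 ≡ 347^2 = 120409 ≡ 534 (mod 959)
487^16 ≡ 534^2 = 285156 ≡ 333 (mod 959)
487^32 ≡ 333^2 = 110889 ≡ 604 (mod 959)
487^64 ≡ 604^2 = 364816 ≡ 396 (mod 959)
487^128 ≡ 396^2 = 156816 ≡ 499 (mod 959)
487^256 ≡ 499^2 = 249001 ≡ 620 (mod 959)
487^270 = 487^256 × 487^8 × 487^4 × 487^2 ≡ 620 × 534 × 347 × 296 (mod 959).
Accumulate the product:
620 × 534 = 331080 ≡ 225
225 × 347 = 78075 ≡ 396
396 × 296 = 117216 ≡ 218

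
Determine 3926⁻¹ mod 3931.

786

By the extended Euclidean algorithm:
3931 = 1·3926 + 5
3926 = 785·5 + 1
5 = 5·1 + 0
gcd(3926, 3931) = 1, so the inverse exists.
Back-substitute for 1:
1 = 1·3926 − 785·5
  = −785·3931 + 786·3926
So 3926⁻¹ ≡ 786 (mod 3931).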